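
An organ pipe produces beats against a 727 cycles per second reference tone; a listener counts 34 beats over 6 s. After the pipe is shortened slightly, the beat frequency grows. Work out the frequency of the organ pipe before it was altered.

732.6667 Hz

Beat frequency = 34/6 = 5.6667 Hz.
|f − 727| = 5.6667, so the organ pipe was at either 721.3333 Hz or 732.6667 Hz.
A shorter pipe has a higher fundamental; the adjustment raises the organ pipe's frequency.
The beat rate rose, so the adjustment moved the organ pipe further from 727 Hz — it was already above the reference.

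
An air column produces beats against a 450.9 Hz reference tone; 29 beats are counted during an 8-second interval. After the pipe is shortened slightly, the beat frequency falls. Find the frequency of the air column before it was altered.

447.275 Hz

Beat frequency = 29/8 = 3.625 Hz.
|f − 450.9| = 3.625, so the air column was at either 447.275 Hz or 454.525 Hz.
A shorter pipe has a higher fundamental; the adjustment raises the air column's frequency.
The beat rate fell, so the adjustment moved the air column toward 450.9 Hz — it must have started below the reference.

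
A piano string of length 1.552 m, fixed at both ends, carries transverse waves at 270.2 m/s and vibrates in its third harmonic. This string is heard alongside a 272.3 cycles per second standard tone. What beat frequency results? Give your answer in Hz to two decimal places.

11.15 Hz

For a string fixed at both ends, f_n = n·v/(2L) = 3·270.2/(2·1.552) = 261.1469 Hz.
f_beat = |261.1469 − 272.3| = 11.15 Hz.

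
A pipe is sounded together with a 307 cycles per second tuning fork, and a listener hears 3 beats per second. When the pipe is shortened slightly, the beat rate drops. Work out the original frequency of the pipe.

304 Hz

|f − 307| = 3, so the pipe was at either 304 Hz or 310 Hz.
A shorter pipe has a higher fundamental; the adjustment raises the pipe's frequency.
The beat rate fell, so the adjustment moved the pipe toward 307 Hz — it must have started below the reference.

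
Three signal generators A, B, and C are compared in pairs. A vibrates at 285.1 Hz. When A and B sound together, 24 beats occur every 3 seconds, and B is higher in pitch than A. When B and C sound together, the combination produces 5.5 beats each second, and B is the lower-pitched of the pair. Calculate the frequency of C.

298.6 Hz

A–B: Beat frequency = 24/3 = 8 Hz.
B is above A, so f_B = 285.1 + 8 = 293.1 Hz.
C is above B, so f_C = 293.1 + 5.5 = 298.6 Hz.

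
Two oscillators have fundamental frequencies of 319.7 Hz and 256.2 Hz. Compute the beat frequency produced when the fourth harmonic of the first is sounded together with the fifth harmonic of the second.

2.2 Hz

Fourth harmonic of the first: 4·319.7 = 1278.8 Hz.
Fifth harmonic of the second: 5·256.2 = 1281.0 Hz.
f_beat = |1278.8 − 1281.0| = 2.2 Hz.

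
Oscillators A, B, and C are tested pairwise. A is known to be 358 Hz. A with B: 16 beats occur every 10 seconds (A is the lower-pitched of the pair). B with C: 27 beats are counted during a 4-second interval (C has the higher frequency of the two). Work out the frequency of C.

A–B: Beat frequency = 16/10 = 1.6 Hz.
B is above A, so f_B = 358 + 1.6 = 359.6 Hz.
B–C: Beat frequency = 27/4 = 6.75 Hz.
C is above B, so f_C = 359.6 + 6.75 = 366.35 Hz.

366.35 Hz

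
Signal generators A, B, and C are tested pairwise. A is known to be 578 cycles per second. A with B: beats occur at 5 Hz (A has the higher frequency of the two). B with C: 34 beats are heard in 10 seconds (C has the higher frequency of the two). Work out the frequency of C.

B is below A, so f_B = 578 − 5 = 573 Hz.
B–C: Beat frequency = 34/10 = 3.4 Hz.
C is above B, so f_C = 573 + 3.4 = 576.4 Hz.

576.4 Hz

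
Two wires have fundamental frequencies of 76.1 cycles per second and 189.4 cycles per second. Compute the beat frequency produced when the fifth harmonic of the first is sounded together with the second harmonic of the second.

Fifth harmonic of the first: 5·76.1 = 380.5 Hz.
Second harmonic of the second: 2·189.4 = 378.8 Hz.
f_beat = |380.5 − 378.8| = 1.7 Hz.

1.7 Hz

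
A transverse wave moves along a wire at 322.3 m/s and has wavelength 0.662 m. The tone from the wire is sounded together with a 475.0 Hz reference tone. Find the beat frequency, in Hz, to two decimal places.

Source frequency f = v/λ = 322.3/0.662 = 486.8580 Hz.
f_beat = |486.8580 − 475.0| = 11.86 Hz.

11.86 Hz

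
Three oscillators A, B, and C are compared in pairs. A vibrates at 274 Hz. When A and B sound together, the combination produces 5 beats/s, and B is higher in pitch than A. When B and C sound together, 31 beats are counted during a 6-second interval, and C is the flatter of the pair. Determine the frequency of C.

B is above A, so f_B = 274 + 5 = 279 Hz.
B–C: Beat frequency = 31/6 = 5.1667 Hz.
C is below B, so f_C = 279 − 5.1667 = 273.8333 Hz.

273.8333 Hz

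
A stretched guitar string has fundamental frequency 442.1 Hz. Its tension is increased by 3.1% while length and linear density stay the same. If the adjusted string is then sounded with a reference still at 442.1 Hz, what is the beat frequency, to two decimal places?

For a string, f ∝ √T, so the new frequency is 442.1·√1.031 = 448.9003 Hz.
f_beat = |448.9003 − 442.1| = 6.80 Hz.

6.80 Hz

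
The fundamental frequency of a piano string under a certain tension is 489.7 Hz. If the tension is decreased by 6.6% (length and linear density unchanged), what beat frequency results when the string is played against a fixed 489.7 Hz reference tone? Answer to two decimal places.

16.44 Hz

For a string, f ∝ √T, so the new frequency is 489.7·√0.934 = 473.2641 Hz.
f_beat = |473.2641 − 489.7| = 16.44 Hz.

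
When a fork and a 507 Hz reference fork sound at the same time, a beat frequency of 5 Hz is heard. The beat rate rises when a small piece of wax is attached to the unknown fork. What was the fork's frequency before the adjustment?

|f − 507| = 5, so the fork was at either 502 Hz or 512 Hz.
Loading a fork with wax lowers its frequency; the adjustment lowers the fork's frequency.
The beat rate rose, so the adjustment moved the fork further from 507 Hz — it was already below the reference.

502 Hz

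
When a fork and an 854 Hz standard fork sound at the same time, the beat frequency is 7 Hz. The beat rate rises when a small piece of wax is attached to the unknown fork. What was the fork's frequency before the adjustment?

|f − 854| = 7, so the fork was at either 847 Hz or 861 Hz.
Loading a fork with wax lowers its frequency; the adjustment lowers the fork's frequency.
The beat rate rose, so the adjustment moved the fork further from 854 Hz — it was already below the reference.

847 Hz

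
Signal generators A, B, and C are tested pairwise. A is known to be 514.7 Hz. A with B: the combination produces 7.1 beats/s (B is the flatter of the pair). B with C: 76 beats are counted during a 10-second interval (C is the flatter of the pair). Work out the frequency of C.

500 Hz

B is below A, so f_B = 514.7 − 7.1 = 507.6 Hz.
B–C: Beat frequency = 76/10 = 7.6 Hz.
C is below B, so f_C = 507.6 − 7.6 = 500 Hz.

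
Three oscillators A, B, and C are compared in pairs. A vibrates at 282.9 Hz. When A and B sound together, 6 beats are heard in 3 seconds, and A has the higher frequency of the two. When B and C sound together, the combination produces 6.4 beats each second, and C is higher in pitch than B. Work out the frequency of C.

A–B: Beat frequency = 6/3 = 2 Hz.
B is below A, so f_B = 282.9 − 2 = 280.9 Hz.
C is above B, so f_C = 280.9 + 6.4 = 287.3 Hz.

287.3 Hz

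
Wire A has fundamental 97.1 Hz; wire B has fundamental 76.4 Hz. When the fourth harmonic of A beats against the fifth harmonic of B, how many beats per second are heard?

Fourth harmonic of the first: 4·97.1 = 388.4 Hz.
Fifth harmonic of the second: 5·76.4 = 382.0 Hz.
f_beat = |388.4 − 382.0| = 6.4 Hz.

6.4 Hz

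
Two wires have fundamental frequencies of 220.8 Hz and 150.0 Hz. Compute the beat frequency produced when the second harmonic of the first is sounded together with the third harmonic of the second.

Second harmonic of the first: 2·220.8 = 441.6 Hz.
Third harmonic of the second: 3·150.0 = 450.0 Hz.
f_beat = |441.6 − 450.0| = 8.4 Hz.

8.4 Hz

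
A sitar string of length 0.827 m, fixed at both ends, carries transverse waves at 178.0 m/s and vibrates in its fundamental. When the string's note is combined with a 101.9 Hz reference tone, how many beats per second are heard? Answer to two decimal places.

5.72 Hz

For a string fixed at both ends, f_n = n·v/(2L) = 1·178.0/(2·0.827) = 107.6179 Hz.
f_beat = |107.6179 − 101.9| = 5.72 Hz.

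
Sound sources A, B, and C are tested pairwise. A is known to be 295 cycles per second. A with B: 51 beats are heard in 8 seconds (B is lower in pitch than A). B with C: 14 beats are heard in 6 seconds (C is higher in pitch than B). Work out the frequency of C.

A–B: Beat frequency = 51/8 = 6.375 Hz.
B is below A, so f_B = 295 − 6.375 = 288.625 Hz.
B–C: Beat frequency = 14/6 = 2.3333 Hz.
C is above B, so f_C = 288.625 + 2.3333 = 290.9583 Hz.

290.9583 Hz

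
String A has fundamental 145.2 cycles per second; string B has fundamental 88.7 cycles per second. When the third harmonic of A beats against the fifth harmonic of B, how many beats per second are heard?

Third harmonic of the first: 3·145.2 = 435.6 Hz.
Fifth harmonic of the second: 5·88.7 = 443.5 Hz.
f_beat = |435.6 − 443.5| = 7.9 Hz.

7.9 Hz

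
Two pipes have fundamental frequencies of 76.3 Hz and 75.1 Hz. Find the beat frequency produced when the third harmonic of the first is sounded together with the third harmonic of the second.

Third harmonic of the first: 3·76.3 = 228.9 Hz.
Third harmonic of the second: 3·75.1 = 225.3 Hz.
f_beat = |228.9 − 225.3| = 3.6 Hz.

3.6 Hz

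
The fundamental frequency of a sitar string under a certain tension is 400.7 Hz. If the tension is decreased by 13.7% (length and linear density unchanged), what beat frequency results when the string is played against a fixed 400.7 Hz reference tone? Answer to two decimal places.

For a string, f ∝ √T, so the new frequency is 400.7·√0.863 = 372.2415 Hz.
f_beat = |372.2415 − 400.7| = 28.46 Hz.

28.46 Hz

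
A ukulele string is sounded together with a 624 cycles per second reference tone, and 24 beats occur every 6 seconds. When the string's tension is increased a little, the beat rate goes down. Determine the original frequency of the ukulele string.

Beat frequency = 24/6 = 4 Hz.
|f − 624| = 4, so the ukulele string was at either 620 Hz or 628 Hz.
Higher tension means higher frequency; the adjustment raises the ukulele string's frequency.
The beat rate fell, so the adjustment moved the ukulele string toward 624 Hz — it must have started below the reference.

620 Hz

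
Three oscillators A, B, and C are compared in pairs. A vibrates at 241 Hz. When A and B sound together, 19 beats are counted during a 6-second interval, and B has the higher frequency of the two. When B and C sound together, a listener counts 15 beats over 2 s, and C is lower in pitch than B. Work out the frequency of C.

236.6667 Hz

A–B: Beat frequency = 19/6 = 3.1667 Hz.
B is above A, so f_B = 241 + 3.1667 = 244.1667 Hz.
B–C: Beat frequency = 15/2 = 7.5 Hz.
C is below B, so f_C = 244.1667 − 7.5 = 236.6667 Hz.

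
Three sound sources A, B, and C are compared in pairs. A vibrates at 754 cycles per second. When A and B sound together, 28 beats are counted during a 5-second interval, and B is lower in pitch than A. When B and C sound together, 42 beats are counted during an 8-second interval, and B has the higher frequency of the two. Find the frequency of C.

A–B: Beat frequency = 28/5 = 5.6 Hz.
B is below A, so f_B = 754 − 5.6 = 748.4 Hz.
B–C: Beat frequency = 42/8 = 5.25 Hz.
C is below B, so f_C = 748.4 − 5.25 = 743.15 Hz.

743.15 Hz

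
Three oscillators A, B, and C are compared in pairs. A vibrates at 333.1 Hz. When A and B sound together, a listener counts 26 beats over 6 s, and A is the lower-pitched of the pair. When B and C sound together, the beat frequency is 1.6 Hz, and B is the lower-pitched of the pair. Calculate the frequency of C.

A–B: Beat frequency = 26/6 = 4.3333 Hz.
B is above A, so f_B = 333.1 + 4.3333 = 337.4333 Hz.
C is above B, so f_C = 337.4333 + 1.6 = 339.0333 Hz.

339.0333 Hz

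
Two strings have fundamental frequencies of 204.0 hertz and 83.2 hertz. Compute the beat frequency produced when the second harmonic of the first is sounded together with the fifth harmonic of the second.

Second harmonic of the first: 2·204.0 = 408.0 Hz.
Fifth harmonic of the second: 5·83.2 = 416.0 Hz.
f_beat = |408.0 − 416.0| = 8.0 Hz.

8.0 Hz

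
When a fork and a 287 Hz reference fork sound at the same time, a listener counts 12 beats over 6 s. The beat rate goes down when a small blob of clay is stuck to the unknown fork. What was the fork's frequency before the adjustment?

Beat frequency = 12/6 = 2 Hz.
|f − 287| = 2, so the fork was at either 285 Hz or 289 Hz.
Adding mass to a fork lowers its frequency; the adjustment lowers the fork's frequency.
The beat rate fell, so the adjustment moved the fork toward 287 Hz — it must have started above the reference.

289 Hz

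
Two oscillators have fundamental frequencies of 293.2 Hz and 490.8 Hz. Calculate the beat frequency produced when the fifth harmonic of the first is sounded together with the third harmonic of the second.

Fifth harmonic of the first: 5·293.2 = 1466.0 Hz.
Third harmonic of the second: 3·490.8 = 1472.4 Hz.
f_beat = |1466.0 − 1472.4| = 6.4 Hz.

6.4 Hz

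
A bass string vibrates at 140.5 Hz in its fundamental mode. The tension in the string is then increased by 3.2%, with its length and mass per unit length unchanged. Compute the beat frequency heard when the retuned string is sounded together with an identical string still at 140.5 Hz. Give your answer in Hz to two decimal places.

2.23 Hz

For a string, f ∝ √T, so the new frequency is 140.5·√1.032 = 142.7303 Hz.
f_beat = |142.7303 − 140.5| = 2.23 Hz.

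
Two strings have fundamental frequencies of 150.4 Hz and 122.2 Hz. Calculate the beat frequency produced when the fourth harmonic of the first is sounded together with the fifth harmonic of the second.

9.4 Hz

Fourth harmonic of the first: 4·150.4 = 601.6 Hz.
Fifth harmonic of the second: 5·122.2 = 611.0 Hz.
f_beat = |601.6 − 611.0| = 9.4 Hz.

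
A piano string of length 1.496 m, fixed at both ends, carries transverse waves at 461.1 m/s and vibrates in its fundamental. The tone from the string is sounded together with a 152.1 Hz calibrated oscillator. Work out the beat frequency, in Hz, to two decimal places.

For a string fixed at both ends, f_n = n·v/(2L) = 1·461.1/(2·1.496) = 154.1110 Hz.
f_beat = |154.1110 − 152.1| = 2.01 Hz.

2.01 Hz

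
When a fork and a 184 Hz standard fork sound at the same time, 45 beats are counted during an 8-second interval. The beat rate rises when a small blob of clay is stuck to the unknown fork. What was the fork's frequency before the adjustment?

Beat frequency = 45/8 = 5.625 Hz.
|f − 184| = 5.625, so the fork was at either 178.375 Hz or 189.625 Hz.
Adding mass to a fork lowers its frequency; the adjustment lowers the fork's frequency.
The beat rate rose, so the adjustment moved the fork further from 184 Hz — it was already below the reference.

178.375 Hz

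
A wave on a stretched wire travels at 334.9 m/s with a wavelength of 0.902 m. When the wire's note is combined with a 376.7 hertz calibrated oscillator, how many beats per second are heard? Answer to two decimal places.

Source frequency f = v/λ = 334.9/0.902 = 371.2860 Hz.
f_beat = |371.2860 − 376.7| = 5.41 Hz.

5.41 Hz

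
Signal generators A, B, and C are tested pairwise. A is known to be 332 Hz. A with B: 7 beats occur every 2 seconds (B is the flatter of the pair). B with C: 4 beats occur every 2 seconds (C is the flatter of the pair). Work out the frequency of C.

A–B: Beat frequency = 7/2 = 3.5 Hz.
B is below A, so f_B = 332 − 3.5 = 328.5 Hz.
B–C: Beat frequency = 4/2 = 2 Hz.
C is below B, so f_C = 328.5 − 2 = 326.5 Hz.

326.5 Hz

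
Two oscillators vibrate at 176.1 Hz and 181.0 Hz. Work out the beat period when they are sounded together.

0.204 s

f_beat = |176.1 − 181.0| = 4.9 Hz.
Beat period T = 1 / f_beat = 1 / 4.9 s.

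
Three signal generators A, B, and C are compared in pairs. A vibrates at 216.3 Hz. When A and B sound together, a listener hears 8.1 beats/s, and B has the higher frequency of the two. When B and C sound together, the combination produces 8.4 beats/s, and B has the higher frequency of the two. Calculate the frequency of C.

216 Hz

B is above A, so f_B = 216.3 + 8.1 = 224.4 Hz.
C is below B, so f_C = 224.4 − 8.4 = 216 Hz.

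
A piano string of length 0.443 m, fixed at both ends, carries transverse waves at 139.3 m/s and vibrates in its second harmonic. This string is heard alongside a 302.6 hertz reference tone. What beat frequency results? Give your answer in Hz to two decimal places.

For a string fixed at both ends, f_n = n·v/(2L) = 2·139.3/(2·0.443) = 314.4470 Hz.
f_beat = |314.4470 − 302.6| = 11.85 Hz.

11.85 Hz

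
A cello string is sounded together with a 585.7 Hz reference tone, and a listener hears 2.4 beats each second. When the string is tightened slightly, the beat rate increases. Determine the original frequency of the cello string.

588.1 Hz

|f − 585.7| = 2.4, so the cello string was at either 583.3 Hz or 588.1 Hz.
Increasing tension raises a string's frequency; the adjustment raises the cello string's frequency.
The beat rate rose, so the adjustment moved the cello string further from 585.7 Hz — it was already above the reference.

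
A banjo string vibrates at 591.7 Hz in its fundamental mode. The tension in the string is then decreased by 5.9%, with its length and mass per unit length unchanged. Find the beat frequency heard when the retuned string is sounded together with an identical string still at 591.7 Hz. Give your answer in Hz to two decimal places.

For a string, f ∝ √T, so the new frequency is 591.7·√0.941 = 573.9795 Hz.
f_beat = |573.9795 − 591.7| = 17.72 Hz.

17.72 Hz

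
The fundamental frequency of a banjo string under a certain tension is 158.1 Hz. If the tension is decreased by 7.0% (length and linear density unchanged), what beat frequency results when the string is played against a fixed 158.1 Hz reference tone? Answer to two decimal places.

5.63 Hz

For a string, f ∝ √T, so the new frequency is 158.1·√0.930 = 152.4661 Hz.
f_beat = |152.4661 − 158.1| = 5.63 Hz.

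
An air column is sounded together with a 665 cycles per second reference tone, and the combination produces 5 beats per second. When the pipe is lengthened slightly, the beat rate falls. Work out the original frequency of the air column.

670 Hz

|f − 665| = 5, so the air column was at either 660 Hz or 670 Hz.
A longer pipe has a lower fundamental; the adjustment lowers the air column's frequency.
The beat rate fell, so the adjustment moved the air column toward 665 Hz — it must have started above the reference.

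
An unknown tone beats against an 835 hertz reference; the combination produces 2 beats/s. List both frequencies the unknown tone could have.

|f − 835| = 2, so f = 835 ± 2.

833 Hz or 837 Hz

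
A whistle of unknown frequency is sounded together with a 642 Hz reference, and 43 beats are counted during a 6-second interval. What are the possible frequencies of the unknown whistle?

634.8333 Hz or 649.1667 Hz

Beat frequency = 43/6 = 7.1667 Hz.
|f − 642| = 7.1667, so f = 642 ± 7.1667.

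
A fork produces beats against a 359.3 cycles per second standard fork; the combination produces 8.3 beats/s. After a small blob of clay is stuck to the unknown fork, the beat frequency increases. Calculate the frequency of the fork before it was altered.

351 Hz

|f − 359.3| = 8.3, so the fork was at either 351 Hz or 367.6 Hz.
Adding mass to a fork lowers its frequency; the adjustment lowers the fork's frequency.
The beat rate rose, so the adjustment moved the fork further from 359.3 Hz — it was already below the reference.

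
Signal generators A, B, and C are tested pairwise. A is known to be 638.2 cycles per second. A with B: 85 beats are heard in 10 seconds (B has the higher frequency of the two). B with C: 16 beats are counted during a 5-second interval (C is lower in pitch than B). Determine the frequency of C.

A–B: Beat frequency = 85/10 = 8.5 Hz.
B is above A, so f_B = 638.2 + 8.5 = 646.7 Hz.
B–C: Beat frequency = 16/5 = 3.2 Hz.
C is below B, so f_C = 646.7 − 3.2 = 643.5 Hz.

643.5 Hz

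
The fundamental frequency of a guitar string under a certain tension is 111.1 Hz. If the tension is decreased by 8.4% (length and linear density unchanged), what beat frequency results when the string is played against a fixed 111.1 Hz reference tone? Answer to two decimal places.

For a string, f ∝ √T, so the new frequency is 111.1·√0.916 = 106.3315 Hz.
f_beat = |106.3315 − 111.1| = 4.77 Hz.

4.77 Hz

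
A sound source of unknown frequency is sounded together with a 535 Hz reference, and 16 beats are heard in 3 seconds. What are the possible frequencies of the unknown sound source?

529.6667 Hz or 540.3333 Hz

Beat frequency = 16/3 = 5.3333 Hz.
|f − 535| = 5.3333, so f = 535 ± 5.3333.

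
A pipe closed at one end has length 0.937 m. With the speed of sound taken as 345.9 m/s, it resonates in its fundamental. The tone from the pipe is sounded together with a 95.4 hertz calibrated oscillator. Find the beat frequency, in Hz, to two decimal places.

Closed pipe (odd harmonics): f_n = n·v/(4L) = 1·345.9/(4·0.937) = 92.2892 Hz.
f_beat = |92.2892 − 95.4| = 3.11 Hz.

3.11 Hz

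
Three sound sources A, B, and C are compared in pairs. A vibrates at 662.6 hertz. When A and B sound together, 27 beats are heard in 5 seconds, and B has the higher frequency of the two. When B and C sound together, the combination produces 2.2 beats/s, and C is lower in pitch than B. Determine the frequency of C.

665.8 Hz

A–B: Beat frequency = 27/5 = 5.4 Hz.
B is above A, so f_B = 662.6 + 5.4 = 668 Hz.
C is below B, so f_C = 668 − 2.2 = 665.8 Hz.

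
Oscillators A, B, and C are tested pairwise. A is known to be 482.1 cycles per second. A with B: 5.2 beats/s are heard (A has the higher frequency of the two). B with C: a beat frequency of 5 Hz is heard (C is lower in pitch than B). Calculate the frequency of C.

B is below A, so f_B = 482.1 − 5.2 = 476.9 Hz.
C is below B, so f_C = 476.9 − 5 = 471.9 Hz.

471.9 Hz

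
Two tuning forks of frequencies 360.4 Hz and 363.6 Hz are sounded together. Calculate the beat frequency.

The beat frequency equals the magnitude of the frequency difference.
|360.4 − 363.6| = 3.2 Hz.

3.2 Hz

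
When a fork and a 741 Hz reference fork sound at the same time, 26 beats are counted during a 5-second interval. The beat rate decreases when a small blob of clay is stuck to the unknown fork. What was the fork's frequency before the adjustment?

746.2 Hz

Beat frequency = 26/5 = 5.2 Hz.
|f − 741| = 5.2, so the fork was at either 735.8 Hz or 746.2 Hz.
Adding mass to a fork lowers its frequency; the adjustment lowers the fork's frequency.
The beat rate fell, so the adjustment moved the fork toward 741 Hz — it must have started above the reference.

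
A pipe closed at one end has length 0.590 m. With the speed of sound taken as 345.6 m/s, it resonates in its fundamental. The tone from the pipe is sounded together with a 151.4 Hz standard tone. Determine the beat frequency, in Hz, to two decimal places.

4.96 Hz

Closed pipe (odd harmonics): f_n = n·v/(4L) = 1·345.6/(4·0.590) = 146.4407 Hz.
f_beat = |146.4407 − 151.4| = 4.96 Hz.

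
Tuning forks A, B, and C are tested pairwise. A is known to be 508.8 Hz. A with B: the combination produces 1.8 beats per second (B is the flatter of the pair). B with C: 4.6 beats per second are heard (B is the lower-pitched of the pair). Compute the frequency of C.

B is below A, so f_B = 508.8 − 1.8 = 507 Hz.
C is above B, so f_C = 507 + 4.6 = 511.6 Hz.

511.6 Hz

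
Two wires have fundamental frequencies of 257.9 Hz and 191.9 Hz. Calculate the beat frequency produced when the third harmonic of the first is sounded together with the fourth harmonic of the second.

6.1 Hz

Third harmonic of the first: 3·257.9 = 773.7 Hz.
Fourth harmonic of the second: 4·191.9 = 767.6 Hz.
f_beat = |773.7 − 767.6| = 6.1 Hz.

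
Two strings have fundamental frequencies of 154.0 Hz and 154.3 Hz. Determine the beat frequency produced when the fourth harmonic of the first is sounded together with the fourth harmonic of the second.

Fourth harmonic of the first: 4·154.0 = 616.0 Hz.
Fourth harmonic of the second: 4·154.3 = 617.2 Hz.
f_beat = |616.0 − 617.2| = 1.2 Hz.

1.2 Hz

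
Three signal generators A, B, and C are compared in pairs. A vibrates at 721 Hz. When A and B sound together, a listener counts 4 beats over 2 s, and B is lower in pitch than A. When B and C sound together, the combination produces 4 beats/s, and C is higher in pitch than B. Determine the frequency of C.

723 Hz

A–B: Beat frequency = 4/2 = 2 Hz.
B is below A, so f_B = 721 − 2 = 719 Hz.
C is above B, so f_C = 719 + 4 = 723 Hz.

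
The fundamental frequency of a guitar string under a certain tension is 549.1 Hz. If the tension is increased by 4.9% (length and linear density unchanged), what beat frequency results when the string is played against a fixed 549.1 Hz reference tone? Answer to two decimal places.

For a string, f ∝ √T, so the new frequency is 549.1·√1.049 = 562.3921 Hz.
f_beat = |562.3921 − 549.1| = 13.29 Hz.

13.29 Hz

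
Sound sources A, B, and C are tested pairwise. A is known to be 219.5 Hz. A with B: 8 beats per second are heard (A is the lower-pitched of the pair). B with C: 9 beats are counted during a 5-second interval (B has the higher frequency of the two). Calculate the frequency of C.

B is above A, so f_B = 219.5 + 8 = 227.5 Hz.
B–C: Beat frequency = 9/5 = 1.8 Hz.
C is below B, so f_C = 227.5 − 1.8 = 225.7 Hz.

225.7 Hz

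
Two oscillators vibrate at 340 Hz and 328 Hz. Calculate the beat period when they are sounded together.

0.083 s

f_beat = |340 − 328| = 12 Hz.
Beat period T = 1 / f_beat = 1 / 12 s.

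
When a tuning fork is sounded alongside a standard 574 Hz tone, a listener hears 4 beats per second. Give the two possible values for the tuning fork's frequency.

|f − 574| = 4, so f = 574 ± 4.

570 Hz or 578 Hz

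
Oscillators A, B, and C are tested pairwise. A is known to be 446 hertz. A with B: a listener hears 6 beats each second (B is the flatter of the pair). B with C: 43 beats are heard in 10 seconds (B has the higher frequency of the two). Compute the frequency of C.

435.7 Hz

B is below A, so f_B = 446 − 6 = 440 Hz.
B–C: Beat frequency = 43/10 = 4.3 Hz.
C is below B, so f_C = 440 − 4.3 = 435.7 Hz.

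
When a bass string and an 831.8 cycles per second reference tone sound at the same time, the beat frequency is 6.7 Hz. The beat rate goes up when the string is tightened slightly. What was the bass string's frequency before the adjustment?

|f − 831.8| = 6.7, so the bass string was at either 825.1 Hz or 838.5 Hz.
Increasing tension raises a string's frequency; the adjustment raises the bass string's frequency.
The beat rate rose, so the adjustment moved the bass string further from 831.8 Hz — it was already above the reference.

838.5 Hz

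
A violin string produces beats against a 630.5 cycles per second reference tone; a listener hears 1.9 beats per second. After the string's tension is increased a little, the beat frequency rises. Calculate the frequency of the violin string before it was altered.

|f − 630.5| = 1.9, so the violin string was at either 628.6 Hz or 632.4 Hz.
Higher tension means higher frequency; the adjustment raises the violin string's frequency.
The beat rate rose, so the adjustment moved the violin string further from 630.5 Hz — it was already above the reference.

632.4 Hz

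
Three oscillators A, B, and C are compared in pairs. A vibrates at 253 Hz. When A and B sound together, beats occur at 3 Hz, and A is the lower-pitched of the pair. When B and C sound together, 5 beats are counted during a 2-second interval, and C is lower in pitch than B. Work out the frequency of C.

B is above A, so f_B = 253 + 3 = 256 Hz.
B–C: Beat frequency = 5/2 = 2.5 Hz.
C is below B, so f_C = 256 − 2.5 = 253.5 Hz.

253.5 Hz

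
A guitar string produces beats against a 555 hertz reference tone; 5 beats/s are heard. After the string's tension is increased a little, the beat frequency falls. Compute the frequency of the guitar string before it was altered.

|f − 555| = 5, so the guitar string was at either 550 Hz or 560 Hz.
Higher tension means higher frequency; the adjustment raises the guitar string's frequency.
The beat rate fell, so the adjustment moved the guitar string toward 555 Hz — it must have started below the reference.

550 Hz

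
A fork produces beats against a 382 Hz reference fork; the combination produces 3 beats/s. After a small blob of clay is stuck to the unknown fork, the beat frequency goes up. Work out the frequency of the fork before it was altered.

|f − 382| = 3, so the fork was at either 379 Hz or 385 Hz.
Adding mass to a fork lowers its frequency; the adjustment lowers the fork's frequency.
The beat rate rose, so the adjustment moved the fork further from 382 Hz — it was already below the reference.

379 Hz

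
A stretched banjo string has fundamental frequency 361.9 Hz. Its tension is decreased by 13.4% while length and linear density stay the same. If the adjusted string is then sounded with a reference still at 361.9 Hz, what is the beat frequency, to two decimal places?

For a string, f ∝ √T, so the new frequency is 361.9·√0.866 = 336.7810 Hz.
f_beat = |336.7810 − 361.9| = 25.12 Hz.

25.12 Hz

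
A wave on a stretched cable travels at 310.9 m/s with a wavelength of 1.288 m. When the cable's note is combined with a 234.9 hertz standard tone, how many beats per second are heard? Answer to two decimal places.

Source frequency f = v/λ = 310.9/1.288 = 241.3820 Hz.
f_beat = |241.3820 − 234.9| = 6.48 Hz.

6.48 Hz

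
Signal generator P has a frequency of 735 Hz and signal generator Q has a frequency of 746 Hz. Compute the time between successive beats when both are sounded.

f_beat = |735 − 746| = 11 Hz.
Beat period T = 1 / f_beat = 1 / 11 s.

0.091 s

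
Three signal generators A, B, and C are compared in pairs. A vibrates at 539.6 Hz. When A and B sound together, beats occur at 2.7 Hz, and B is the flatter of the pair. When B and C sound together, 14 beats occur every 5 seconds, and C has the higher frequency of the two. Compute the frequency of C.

539.7 Hz

B is below A, so f_B = 539.6 − 2.7 = 536.9 Hz.
B–C: Beat frequency = 14/5 = 2.8 Hz.
C is above B, so f_C = 536.9 + 2.8 = 539.7 Hz.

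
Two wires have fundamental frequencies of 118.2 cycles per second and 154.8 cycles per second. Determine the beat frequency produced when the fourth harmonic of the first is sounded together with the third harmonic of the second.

8.4 Hz

Fourth harmonic of the first: 4·118.2 = 472.8 Hz.
Third harmonic of the second: 3·154.8 = 464.4 Hz.
f_beat = |472.8 − 464.4| = 8.4 Hz.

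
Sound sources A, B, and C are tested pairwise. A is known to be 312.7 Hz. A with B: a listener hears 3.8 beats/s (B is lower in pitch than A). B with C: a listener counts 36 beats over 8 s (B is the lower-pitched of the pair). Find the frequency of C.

313.4 Hz

B is below A, so f_B = 312.7 − 3.8 = 308.9 Hz.
B–C: Beat frequency = 36/8 = 4.5 Hz.
C is above B, so f_C = 308.9 + 4.5 = 313.4 Hz.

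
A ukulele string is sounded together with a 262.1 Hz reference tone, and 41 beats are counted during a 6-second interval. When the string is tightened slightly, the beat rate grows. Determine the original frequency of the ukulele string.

Beat frequency = 41/6 = 6.8333 Hz.
|f − 262.1| = 6.8333, so the ukulele string was at either 255.2667 Hz or 268.9333 Hz.
Increasing tension raises a string's frequency; the adjustment raises the ukulele string's frequency.
The beat rate rose, so the adjustment moved the ukulele string further from 262.1 Hz — it was already above the reference.

268.9333 Hz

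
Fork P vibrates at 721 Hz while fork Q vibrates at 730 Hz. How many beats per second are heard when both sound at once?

f_beat = |f₁ − f₂|.
|721 − 730| = 9 Hz.

9 Hz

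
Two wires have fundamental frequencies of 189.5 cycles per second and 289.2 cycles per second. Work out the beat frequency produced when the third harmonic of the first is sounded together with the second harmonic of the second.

Third harmonic of the first: 3·189.5 = 568.5 Hz.
Second harmonic of the second: 2·289.2 = 578.4 Hz.
f_beat = |568.5 − 578.4| = 9.9 Hz.

9.9 Hz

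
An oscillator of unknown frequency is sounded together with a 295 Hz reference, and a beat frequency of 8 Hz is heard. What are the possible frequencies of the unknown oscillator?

|f − 295| = 8, so f = 295 ± 8.

287 Hz or 303 Hz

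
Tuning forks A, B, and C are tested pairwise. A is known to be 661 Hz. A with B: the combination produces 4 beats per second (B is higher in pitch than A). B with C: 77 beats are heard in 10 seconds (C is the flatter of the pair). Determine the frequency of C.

657.3 Hz

B is above A, so f_B = 661 + 4 = 665 Hz.
B–C: Beat frequency = 77/10 = 7.7 Hz.
C is below B, so f_C = 665 − 7.7 = 657.3 Hz.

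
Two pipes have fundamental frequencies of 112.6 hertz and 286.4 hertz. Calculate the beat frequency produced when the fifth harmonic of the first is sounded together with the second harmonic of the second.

Fifth harmonic of the first: 5·112.6 = 563.0 Hz.
Second harmonic of the second: 2·286.4 = 572.8 Hz.
f_beat = |563.0 − 572.8| = 9.8 Hz.

9.8 Hz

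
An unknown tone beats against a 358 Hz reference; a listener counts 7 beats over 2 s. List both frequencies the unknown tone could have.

354.5 Hz or 361.5 Hz

Beat frequency = 7/2 = 3.5 Hz.
|f − 358| = 3.5, so f = 358 ± 3.5.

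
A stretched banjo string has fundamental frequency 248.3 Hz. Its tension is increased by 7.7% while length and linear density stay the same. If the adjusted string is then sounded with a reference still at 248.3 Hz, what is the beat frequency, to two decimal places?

9.38 Hz

For a string, f ∝ √T, so the new frequency is 248.3·√1.077 = 257.6823 Hz.
f_beat = |257.6823 − 248.3| = 9.38 Hz.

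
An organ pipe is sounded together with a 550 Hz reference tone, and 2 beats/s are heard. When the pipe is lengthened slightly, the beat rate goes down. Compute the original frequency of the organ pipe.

552 Hz

|f − 550| = 2, so the organ pipe was at either 548 Hz or 552 Hz.
A longer pipe has a lower fundamental; the adjustment lowers the organ pipe's frequency.
The beat rate fell, so the adjustment moved the organ pipe toward 550 Hz — it must have started above the reference.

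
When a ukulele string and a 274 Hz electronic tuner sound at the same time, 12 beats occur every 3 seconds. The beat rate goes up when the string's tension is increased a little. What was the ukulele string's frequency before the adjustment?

278 Hz

Beat frequency = 12/3 = 4 Hz.
|f − 274| = 4, so the ukulele string was at either 270 Hz or 278 Hz.
Higher tension means higher frequency; the adjustment raises the ukulele string's frequency.
The beat rate rose, so the adjustment moved the ukulele string further from 274 Hz — it was already above the reference.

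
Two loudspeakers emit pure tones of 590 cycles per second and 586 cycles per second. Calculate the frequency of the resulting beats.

f_beat = |f₁ − f₂|.
|590 − 586| = 4 Hz.

4 Hz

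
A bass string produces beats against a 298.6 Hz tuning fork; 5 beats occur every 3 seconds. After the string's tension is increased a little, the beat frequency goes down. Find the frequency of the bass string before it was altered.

Beat frequency = 5/3 = 1.6667 Hz.
|f − 298.6| = 1.6667, so the bass string was at either 296.9333 Hz or 300.2667 Hz.
Higher tension means higher frequency; the adjustment raises the bass string's frequency.
The beat rate fell, so the adjustment moved the bass string toward 298.6 Hz — it must have started below the reference.

296.9333 Hz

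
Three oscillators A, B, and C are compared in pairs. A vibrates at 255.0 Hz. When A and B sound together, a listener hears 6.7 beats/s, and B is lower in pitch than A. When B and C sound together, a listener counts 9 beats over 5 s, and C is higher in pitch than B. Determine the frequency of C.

250.1 Hz

B is below A, so f_B = 255.0 − 6.7 = 248.3 Hz.
B–C: Beat frequency = 9/5 = 1.8 Hz.
C is above B, so f_C = 248.3 + 1.8 = 250.1 Hz.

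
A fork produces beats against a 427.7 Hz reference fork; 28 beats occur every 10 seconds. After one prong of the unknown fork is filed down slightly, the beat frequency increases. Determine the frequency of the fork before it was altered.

Beat frequency = 28/10 = 2.8 Hz.
|f − 427.7| = 2.8, so the fork was at either 424.9 Hz or 430.5 Hz.
Filing a prong removes mass and raises the fork's frequency; the adjustment raises the fork's frequency.
The beat rate rose, so the adjustment moved the fork further from 427.7 Hz — it was already above the reference.

430.5 Hz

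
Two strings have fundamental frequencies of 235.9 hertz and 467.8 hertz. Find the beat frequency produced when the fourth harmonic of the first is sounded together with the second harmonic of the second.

8.0 Hz

Fourth harmonic of the first: 4·235.9 = 943.6 Hz.
Second harmonic of the second: 2·467.8 = 935.6 Hz.
f_beat = |943.6 − 935.6| = 8.0 Hz.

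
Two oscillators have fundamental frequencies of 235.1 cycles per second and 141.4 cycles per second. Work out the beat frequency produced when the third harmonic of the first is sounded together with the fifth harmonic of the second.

1.7 Hz

Third harmonic of the first: 3·235.1 = 705.3 Hz.
Fifth harmonic of the second: 5·141.4 = 707.0 Hz.
f_beat = |705.3 − 707.0| = 1.7 Hz.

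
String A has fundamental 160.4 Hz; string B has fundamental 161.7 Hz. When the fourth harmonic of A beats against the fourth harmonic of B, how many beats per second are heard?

5.2 Hz

Fourth harmonic of the first: 4·160.4 = 641.6 Hz.
Fourth harmonic of the second: 4·161.7 = 646.8 Hz.
f_beat = |641.6 − 646.8| = 5.2 Hz.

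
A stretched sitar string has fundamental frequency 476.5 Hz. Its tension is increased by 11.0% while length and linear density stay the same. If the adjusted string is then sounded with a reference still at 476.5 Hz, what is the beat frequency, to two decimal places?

For a string, f ∝ √T, so the new frequency is 476.5·√1.110 = 502.0239 Hz.
f_beat = |502.0239 − 476.5| = 25.52 Hz.

25.52 Hz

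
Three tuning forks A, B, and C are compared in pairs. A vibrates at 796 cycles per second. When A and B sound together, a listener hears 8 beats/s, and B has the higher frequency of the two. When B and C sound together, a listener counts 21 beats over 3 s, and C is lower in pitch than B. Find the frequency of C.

B is above A, so f_B = 796 + 8 = 804 Hz.
B–C: Beat frequency = 21/3 = 7 Hz.
C is below B, so f_C = 804 − 7 = 797 Hz.

797 Hz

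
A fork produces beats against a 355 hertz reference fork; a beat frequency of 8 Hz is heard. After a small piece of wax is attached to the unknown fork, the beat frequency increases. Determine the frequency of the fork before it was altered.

|f − 355| = 8, so the fork was at either 347 Hz or 363 Hz.
Loading a fork with wax lowers its frequency; the adjustment lowers the fork's frequency.
The beat rate rose, so the adjustment moved the fork further from 355 Hz — it was already below the reference.

347 Hz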